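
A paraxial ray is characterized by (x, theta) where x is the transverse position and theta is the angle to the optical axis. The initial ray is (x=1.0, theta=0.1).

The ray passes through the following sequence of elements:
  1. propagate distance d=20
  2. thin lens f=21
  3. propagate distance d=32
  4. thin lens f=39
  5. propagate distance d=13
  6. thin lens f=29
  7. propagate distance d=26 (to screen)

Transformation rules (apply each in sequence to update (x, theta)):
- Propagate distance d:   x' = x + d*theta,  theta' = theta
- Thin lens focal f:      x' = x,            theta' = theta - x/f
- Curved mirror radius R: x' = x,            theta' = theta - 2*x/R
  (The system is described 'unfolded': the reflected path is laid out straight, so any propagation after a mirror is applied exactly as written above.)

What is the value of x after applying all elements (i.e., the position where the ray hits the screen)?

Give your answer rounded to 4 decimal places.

Answer: -2.1453

Derivation:
Initial: x=1.0000 theta=0.1000
After 1 (propagate distance d=20): x=3.0000 theta=0.1000
After 2 (thin lens f=21): x=3.0000 theta=-3/70 (≈-0.0429)
After 3 (propagate distance d=32): x=57/35 (≈1.6286) theta=-3/70 (≈-0.0429)
After 4 (thin lens f=39): x=57/35 (≈1.6286) theta=-11/130 (≈-0.0846)
After 5 (propagate distance d=13): x=37/70 (≈0.5286) theta=-11/130 (≈-0.0846)
After 6 (thin lens f=29): x=37/70 (≈0.5286) theta=-1357/13195 (≈-0.1028)
After 7 (propagate distance d=26 (to screen)): x=-871/406 (≈-2.1453) theta=-1357/13195 (≈-0.1028)
Rounded to 4 decimal places: x = -2.1453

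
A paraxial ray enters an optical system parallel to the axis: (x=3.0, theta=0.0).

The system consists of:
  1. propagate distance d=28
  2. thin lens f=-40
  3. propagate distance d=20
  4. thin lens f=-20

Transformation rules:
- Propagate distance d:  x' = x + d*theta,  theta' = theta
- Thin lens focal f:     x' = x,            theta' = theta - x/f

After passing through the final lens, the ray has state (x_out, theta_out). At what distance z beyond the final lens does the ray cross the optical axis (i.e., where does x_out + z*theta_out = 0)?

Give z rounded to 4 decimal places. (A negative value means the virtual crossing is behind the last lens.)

Answer: -15.0000

Derivation:
Initial: x=3.0000 theta=0.0000
After 1 (propagate distance d=28): x=3.0000 theta=0.0000
After 2 (thin lens f=-40): x=3.0000 theta=0.0750
After 3 (propagate distance d=20): x=4.5000 theta=0.0750
After 4 (thin lens f=-20): x=4.5000 theta=0.3000
z_focus = -x_out/theta_out = -(4.5000)/(0.3000) = -15.0000
Rounded to 4 decimal places: z = -15.0000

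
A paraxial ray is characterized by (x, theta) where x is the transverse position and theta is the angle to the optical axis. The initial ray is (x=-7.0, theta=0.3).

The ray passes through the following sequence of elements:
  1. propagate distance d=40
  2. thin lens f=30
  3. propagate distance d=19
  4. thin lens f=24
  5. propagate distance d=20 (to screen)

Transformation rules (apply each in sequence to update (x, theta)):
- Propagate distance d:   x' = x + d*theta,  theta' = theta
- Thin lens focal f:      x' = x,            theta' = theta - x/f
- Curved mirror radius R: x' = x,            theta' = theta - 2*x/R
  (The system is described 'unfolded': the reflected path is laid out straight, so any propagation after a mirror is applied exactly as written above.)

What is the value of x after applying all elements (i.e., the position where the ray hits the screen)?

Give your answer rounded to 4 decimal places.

Initial: x=-7.0000 theta=0.3000
After 1 (propagate distance d=40): x=5.0000 theta=0.3000
After 2 (thin lens f=30): x=5.0000 theta=2/15 (≈0.1333)
After 3 (propagate distance d=19): x=113/15 (≈7.5333) theta=2/15 (≈0.1333)
After 4 (thin lens f=24): x=113/15 (≈7.5333) theta=-13/72 (≈-0.1806)
After 5 (propagate distance d=20 (to screen)): x=353/90 (≈3.9222) theta=-13/72 (≈-0.1806)
Rounded to 4 decimal places: x = 3.9222

Answer: 3.9222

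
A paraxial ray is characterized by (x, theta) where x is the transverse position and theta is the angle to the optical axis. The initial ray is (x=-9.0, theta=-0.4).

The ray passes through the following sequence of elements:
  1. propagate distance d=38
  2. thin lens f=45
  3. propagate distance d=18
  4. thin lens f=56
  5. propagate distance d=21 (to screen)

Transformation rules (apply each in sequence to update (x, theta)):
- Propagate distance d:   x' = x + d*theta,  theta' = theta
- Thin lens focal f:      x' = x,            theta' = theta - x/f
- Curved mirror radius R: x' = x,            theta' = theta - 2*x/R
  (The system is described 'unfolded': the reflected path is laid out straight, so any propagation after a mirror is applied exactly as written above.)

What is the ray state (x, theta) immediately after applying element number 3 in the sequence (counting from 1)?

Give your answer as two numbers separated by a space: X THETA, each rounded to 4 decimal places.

Answer: -21.7200 0.1378

Derivation:
Initial: x=-9.0000 theta=-0.4000
After 1 (propagate distance d=38): x=-24.2000 theta=-0.4000
After 2 (thin lens f=45): x=-24.2000 theta=31/225 (≈0.1378)
After 3 (propagate distance d=18): x=-21.7200 theta=31/225 (≈0.1378)
Rounded to 4 decimal places: x = -21.7200, theta = 0.1378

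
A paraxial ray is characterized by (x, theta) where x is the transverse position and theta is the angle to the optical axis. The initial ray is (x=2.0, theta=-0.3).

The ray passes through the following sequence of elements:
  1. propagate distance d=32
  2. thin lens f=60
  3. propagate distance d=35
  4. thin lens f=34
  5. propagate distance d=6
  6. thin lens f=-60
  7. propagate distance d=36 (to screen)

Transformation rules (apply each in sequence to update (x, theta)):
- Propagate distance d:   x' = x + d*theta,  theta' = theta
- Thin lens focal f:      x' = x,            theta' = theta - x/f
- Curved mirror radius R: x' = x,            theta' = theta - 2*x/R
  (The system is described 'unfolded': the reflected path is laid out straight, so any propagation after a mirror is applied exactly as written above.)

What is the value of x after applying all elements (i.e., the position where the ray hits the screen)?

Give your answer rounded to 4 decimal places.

Answer: -11.4413

Derivation:
Initial: x=2.0000 theta=-0.3000
After 1 (propagate distance d=32): x=-7.6000 theta=-0.3000
After 2 (thin lens f=60): x=-7.6000 theta=-13/75 (≈-0.1733)
After 3 (propagate distance d=35): x=-41/3 (≈-13.6667) theta=-13/75 (≈-0.1733)
After 4 (thin lens f=34): x=-41/3 (≈-13.6667) theta=583/2550 (≈0.2286)
After 5 (propagate distance d=6): x=-15676/1275 (≈-12.2949) theta=583/2550 (≈0.2286)
After 6 (thin lens f=-60): x=-15676/1275 (≈-12.2949) theta=907/38250 (≈0.0237)
After 7 (propagate distance d=36 (to screen)): x=-72938/6375 (≈-11.4413) theta=907/38250 (≈0.0237)
Rounded to 4 decimal places: x = -11.4413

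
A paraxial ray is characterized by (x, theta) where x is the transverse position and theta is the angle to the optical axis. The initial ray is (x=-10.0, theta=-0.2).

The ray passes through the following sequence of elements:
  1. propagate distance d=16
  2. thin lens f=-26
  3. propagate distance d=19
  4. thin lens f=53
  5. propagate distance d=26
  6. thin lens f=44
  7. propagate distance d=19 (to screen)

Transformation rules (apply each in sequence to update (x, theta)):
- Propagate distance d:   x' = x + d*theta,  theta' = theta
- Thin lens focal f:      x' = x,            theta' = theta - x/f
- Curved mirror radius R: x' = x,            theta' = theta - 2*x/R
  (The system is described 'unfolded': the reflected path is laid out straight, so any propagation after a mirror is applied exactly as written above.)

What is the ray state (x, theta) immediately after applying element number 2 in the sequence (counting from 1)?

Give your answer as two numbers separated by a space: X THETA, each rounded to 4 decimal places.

Answer: -13.2000 -0.7077

Derivation:
Initial: x=-10.0000 theta=-0.2000
After 1 (propagate distance d=16): x=-13.2000 theta=-0.2000
After 2 (thin lens f=-26): x=-13.2000 theta=-46/65 (≈-0.7077)
Rounded to 4 decimal places: x = -13.2000, theta = -0.7077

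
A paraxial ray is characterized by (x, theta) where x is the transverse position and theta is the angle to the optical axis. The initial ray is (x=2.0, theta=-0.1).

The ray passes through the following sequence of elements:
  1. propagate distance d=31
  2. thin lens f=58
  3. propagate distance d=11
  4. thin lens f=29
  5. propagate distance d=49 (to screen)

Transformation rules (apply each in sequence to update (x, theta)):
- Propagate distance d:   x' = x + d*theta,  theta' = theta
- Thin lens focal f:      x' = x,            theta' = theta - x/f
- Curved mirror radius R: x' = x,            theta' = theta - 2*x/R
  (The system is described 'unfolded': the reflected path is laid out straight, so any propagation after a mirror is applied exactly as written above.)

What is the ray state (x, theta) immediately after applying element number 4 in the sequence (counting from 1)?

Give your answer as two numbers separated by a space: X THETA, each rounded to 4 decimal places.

Initial: x=2.0000 theta=-0.1000
After 1 (propagate distance d=31): x=-1.1000 theta=-0.1000
After 2 (thin lens f=58): x=-1.1000 theta=-47/580 (≈-0.0810)
After 3 (propagate distance d=11): x=-231/116 (≈-1.9914) theta=-47/580 (≈-0.0810)
After 4 (thin lens f=29): x=-231/116 (≈-1.9914) theta=-52/4205 (≈-0.0124)
Rounded to 4 decimal places: x = -1.9914, theta = -0.0124

Answer: -1.9914 -0.0124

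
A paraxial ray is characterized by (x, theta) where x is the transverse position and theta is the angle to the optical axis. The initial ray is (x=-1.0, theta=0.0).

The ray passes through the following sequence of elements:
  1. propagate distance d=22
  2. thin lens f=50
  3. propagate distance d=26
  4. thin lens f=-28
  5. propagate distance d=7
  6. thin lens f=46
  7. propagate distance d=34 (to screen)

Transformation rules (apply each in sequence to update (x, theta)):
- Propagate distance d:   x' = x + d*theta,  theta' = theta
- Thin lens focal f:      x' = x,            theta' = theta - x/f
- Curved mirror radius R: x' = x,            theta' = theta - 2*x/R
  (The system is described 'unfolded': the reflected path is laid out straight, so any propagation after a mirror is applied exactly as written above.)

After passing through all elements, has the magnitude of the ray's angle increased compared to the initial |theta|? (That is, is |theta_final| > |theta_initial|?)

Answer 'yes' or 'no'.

Initial: x=-1.0000 theta=0.0000
After 1 (propagate distance d=22): x=-1.0000 theta=0.0000
After 2 (thin lens f=50): x=-1.0000 theta=0.0200
After 3 (propagate distance d=26): x=-0.4800 theta=0.0200
After 4 (thin lens f=-28): x=-0.4800 theta=1/350 (≈0.0029)
After 5 (propagate distance d=7): x=-0.4600 theta=1/350 (≈0.0029)
After 6 (thin lens f=46): x=-0.4600 theta=9/700 (≈0.0129)
After 7 (propagate distance d=34 (to screen)): x=-4/175 (≈-0.0229) theta=9/700 (≈0.0129)
|theta_initial|=0.0000 |theta_final|=9/700 (≈0.0129) -> increased

Answer: yes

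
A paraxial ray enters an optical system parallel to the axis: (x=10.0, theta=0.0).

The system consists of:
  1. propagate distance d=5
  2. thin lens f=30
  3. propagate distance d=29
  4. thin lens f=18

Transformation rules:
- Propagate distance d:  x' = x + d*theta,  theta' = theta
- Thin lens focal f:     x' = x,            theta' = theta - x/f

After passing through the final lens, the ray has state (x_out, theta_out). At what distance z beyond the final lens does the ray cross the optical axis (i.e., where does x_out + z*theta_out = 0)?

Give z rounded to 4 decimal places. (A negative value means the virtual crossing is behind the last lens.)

Answer: 0.9474

Derivation:
Initial: x=10.0000 theta=0.0000
After 1 (propagate distance d=5): x=10.0000 theta=0.0000
After 2 (thin lens f=30): x=10.0000 theta=-1/3 (≈-0.3333)
After 3 (propagate distance d=29): x=1/3 (≈0.3333) theta=-1/3 (≈-0.3333)
After 4 (thin lens f=18): x=1/3 (≈0.3333) theta=-19/54 (≈-0.3519)
z_focus = -x_out/theta_out = -(1/3)/(-19/54) = 18/19 ≈ 0.9474
Rounded to 4 decimal places: z = 0.9474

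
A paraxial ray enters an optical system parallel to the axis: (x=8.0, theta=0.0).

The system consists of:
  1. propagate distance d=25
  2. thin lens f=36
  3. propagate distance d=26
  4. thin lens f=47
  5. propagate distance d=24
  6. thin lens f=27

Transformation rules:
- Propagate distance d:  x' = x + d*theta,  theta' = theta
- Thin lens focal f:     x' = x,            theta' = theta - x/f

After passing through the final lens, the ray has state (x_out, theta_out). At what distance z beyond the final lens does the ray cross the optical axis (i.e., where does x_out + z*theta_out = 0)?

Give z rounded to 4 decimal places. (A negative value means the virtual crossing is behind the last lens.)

Answer: -37.8253

Derivation:
Initial: x=8.0000 theta=0.0000
After 1 (propagate distance d=25): x=8.0000 theta=0.0000
After 2 (thin lens f=36): x=8.0000 theta=-2/9 (≈-0.2222)
After 3 (propagate distance d=26): x=20/9 (≈2.2222) theta=-2/9 (≈-0.2222)
After 4 (thin lens f=47): x=20/9 (≈2.2222) theta=-38/141 (≈-0.2695)
After 5 (propagate distance d=24): x=-1796/423 (≈-4.2459) theta=-38/141 (≈-0.2695)
After 6 (thin lens f=27): x=-1796/423 (≈-4.2459) theta=-1282/11421 (≈-0.1122)
z_focus = -x_out/theta_out = -(-1796/423)/(-1282/11421) = -24246/641 ≈ -37.8253
Rounded to 4 decimal places: z = -37.8253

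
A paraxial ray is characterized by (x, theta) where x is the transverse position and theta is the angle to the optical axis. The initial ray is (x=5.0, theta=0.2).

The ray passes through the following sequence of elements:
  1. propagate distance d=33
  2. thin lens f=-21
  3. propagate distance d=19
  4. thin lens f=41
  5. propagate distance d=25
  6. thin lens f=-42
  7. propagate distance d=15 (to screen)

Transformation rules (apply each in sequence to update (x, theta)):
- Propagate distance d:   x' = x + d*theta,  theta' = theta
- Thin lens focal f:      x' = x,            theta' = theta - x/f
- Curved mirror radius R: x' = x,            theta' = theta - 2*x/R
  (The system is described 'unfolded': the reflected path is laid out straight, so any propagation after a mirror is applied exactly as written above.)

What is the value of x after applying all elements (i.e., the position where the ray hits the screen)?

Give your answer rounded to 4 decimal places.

Answer: 41.0536

Derivation:
Initial: x=5.0000 theta=0.2000
After 1 (propagate distance d=33): x=11.6000 theta=0.2000
After 2 (thin lens f=-21): x=11.6000 theta=79/105 (≈0.7524)
After 3 (propagate distance d=19): x=2719/105 (≈25.8952) theta=79/105 (≈0.7524)
After 4 (thin lens f=41): x=2719/105 (≈25.8952) theta=104/861 (≈0.1208)
After 5 (propagate distance d=25): x=41493/1435 (≈28.9150) theta=104/861 (≈0.1208)
After 6 (thin lens f=-42): x=41493/1435 (≈28.9150) theta=48773/60270 (≈0.8092)
After 7 (propagate distance d=15 (to screen)): x=824767/20090 (≈41.0536) theta=48773/60270 (≈0.8092)
Rounded to 4 decimal places: x = 41.0536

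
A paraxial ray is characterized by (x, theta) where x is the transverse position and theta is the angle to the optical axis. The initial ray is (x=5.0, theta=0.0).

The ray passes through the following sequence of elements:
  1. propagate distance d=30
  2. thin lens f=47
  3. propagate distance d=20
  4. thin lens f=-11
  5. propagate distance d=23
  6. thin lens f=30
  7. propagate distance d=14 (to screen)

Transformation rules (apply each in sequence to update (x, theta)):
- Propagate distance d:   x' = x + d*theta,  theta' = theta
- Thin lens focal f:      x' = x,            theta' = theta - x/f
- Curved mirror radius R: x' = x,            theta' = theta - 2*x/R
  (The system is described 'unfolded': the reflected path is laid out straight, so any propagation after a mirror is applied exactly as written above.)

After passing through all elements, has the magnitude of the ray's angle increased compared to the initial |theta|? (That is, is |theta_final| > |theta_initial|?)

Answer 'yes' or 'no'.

Initial: x=5.0000 theta=0.0000
After 1 (propagate distance d=30): x=5.0000 theta=0.0000
After 2 (thin lens f=47): x=5.0000 theta=-5/47 (≈-0.1064)
After 3 (propagate distance d=20): x=135/47 (≈2.8723) theta=-5/47 (≈-0.1064)
After 4 (thin lens f=-11): x=135/47 (≈2.8723) theta=80/517 (≈0.1547)
After 5 (propagate distance d=23): x=3325/517 (≈6.4313) theta=80/517 (≈0.1547)
After 6 (thin lens f=30): x=3325/517 (≈6.4313) theta=-185/3102 (≈-0.0596)
After 7 (propagate distance d=14 (to screen)): x=8680/1551 (≈5.5964) theta=-185/3102 (≈-0.0596)
|theta_initial|=0.0000 |theta_final|=185/3102 (≈0.0596) -> increased

Answer: yes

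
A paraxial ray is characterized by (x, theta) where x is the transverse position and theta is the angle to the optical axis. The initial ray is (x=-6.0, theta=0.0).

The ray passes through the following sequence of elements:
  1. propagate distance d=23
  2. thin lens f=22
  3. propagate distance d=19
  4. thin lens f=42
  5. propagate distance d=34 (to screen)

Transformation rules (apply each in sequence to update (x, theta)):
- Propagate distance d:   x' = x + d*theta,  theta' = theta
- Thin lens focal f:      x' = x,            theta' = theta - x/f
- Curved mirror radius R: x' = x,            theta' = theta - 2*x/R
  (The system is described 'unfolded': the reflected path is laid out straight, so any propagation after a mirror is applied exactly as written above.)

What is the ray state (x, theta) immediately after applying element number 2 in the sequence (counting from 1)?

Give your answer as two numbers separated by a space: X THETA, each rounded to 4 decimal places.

Initial: x=-6.0000 theta=0.0000
After 1 (propagate distance d=23): x=-6.0000 theta=0.0000
After 2 (thin lens f=22): x=-6.0000 theta=3/11 (≈0.2727)
Rounded to 4 decimal places: x = -6.0000, theta = 0.2727

Answer: -6.0000 0.2727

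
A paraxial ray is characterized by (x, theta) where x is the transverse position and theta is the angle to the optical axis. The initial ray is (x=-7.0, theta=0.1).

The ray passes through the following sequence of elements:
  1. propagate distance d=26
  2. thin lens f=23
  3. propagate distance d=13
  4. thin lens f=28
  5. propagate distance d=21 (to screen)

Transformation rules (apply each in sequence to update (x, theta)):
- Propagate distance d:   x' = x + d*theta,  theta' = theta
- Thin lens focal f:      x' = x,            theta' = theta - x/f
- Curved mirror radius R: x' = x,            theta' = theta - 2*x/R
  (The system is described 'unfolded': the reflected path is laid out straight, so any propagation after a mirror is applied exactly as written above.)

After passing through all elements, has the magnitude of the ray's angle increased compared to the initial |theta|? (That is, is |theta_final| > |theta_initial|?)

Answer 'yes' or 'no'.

Answer: yes

Derivation:
Initial: x=-7.0000 theta=0.1000
After 1 (propagate distance d=26): x=-4.4000 theta=0.1000
After 2 (thin lens f=23): x=-4.4000 theta=67/230 (≈0.2913)
After 3 (propagate distance d=13): x=-141/230 (≈-0.6130) theta=67/230 (≈0.2913)
After 4 (thin lens f=28): x=-141/230 (≈-0.6130) theta=2017/6440 (≈0.3132)
After 5 (propagate distance d=21 (to screen)): x=5487/920 (≈5.9641) theta=2017/6440 (≈0.3132)
|theta_initial|=0.1000 |theta_final|=2017/6440 (≈0.3132) -> increased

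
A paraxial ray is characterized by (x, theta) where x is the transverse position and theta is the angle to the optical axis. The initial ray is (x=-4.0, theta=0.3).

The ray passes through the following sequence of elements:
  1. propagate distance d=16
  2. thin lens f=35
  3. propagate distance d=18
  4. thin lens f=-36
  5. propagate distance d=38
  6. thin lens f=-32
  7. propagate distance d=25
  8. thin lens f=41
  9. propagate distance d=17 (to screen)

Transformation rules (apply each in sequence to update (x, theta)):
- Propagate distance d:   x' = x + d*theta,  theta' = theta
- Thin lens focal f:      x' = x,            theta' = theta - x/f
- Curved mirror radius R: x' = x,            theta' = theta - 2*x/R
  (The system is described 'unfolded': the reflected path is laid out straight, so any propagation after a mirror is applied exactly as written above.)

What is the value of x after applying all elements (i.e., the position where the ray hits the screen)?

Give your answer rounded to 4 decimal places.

Initial: x=-4.0000 theta=0.3000
After 1 (propagate distance d=16): x=0.8000 theta=0.3000
After 2 (thin lens f=35): x=0.8000 theta=97/350 (≈0.2771)
After 3 (propagate distance d=18): x=1013/175 (≈5.7886) theta=97/350 (≈0.2771)
After 4 (thin lens f=-36): x=1013/175 (≈5.7886) theta=2759/6300 (≈0.4379)
After 5 (propagate distance d=38): x=14131/630 (≈22.4302) theta=2759/6300 (≈0.4379)
After 6 (thin lens f=-32): x=14131/630 (≈22.4302) theta=114799/100800 (≈1.1389)
After 7 (propagate distance d=25): x=1026187/20160 (≈50.9021) theta=114799/100800 (≈1.1389)
After 8 (thin lens f=41): x=1026187/20160 (≈50.9021) theta=-8837/86100 (≈-0.1026)
After 9 (propagate distance d=17 (to screen)): x=203157343/4132800 (≈49.1573) theta=-8837/86100 (≈-0.1026)
Rounded to 4 decimal places: x = 49.1573

Answer: 49.1573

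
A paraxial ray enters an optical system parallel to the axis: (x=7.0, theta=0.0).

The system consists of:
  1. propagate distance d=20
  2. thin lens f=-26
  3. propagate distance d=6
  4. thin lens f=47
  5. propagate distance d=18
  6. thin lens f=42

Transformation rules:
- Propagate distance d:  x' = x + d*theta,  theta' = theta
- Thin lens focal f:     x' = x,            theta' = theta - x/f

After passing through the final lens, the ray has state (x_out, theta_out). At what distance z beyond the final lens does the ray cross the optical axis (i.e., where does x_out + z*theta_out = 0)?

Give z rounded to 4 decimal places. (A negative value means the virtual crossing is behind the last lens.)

Initial: x=7.0000 theta=0.0000
After 1 (propagate distance d=20): x=7.0000 theta=0.0000
After 2 (thin lens f=-26): x=7.0000 theta=7/26 (≈0.2692)
After 3 (propagate distance d=6): x=112/13 (≈8.6154) theta=7/26 (≈0.2692)
After 4 (thin lens f=47): x=112/13 (≈8.6154) theta=105/1222 (≈0.0859)
After 5 (propagate distance d=18): x=6209/611 (≈10.1620) theta=105/1222 (≈0.0859)
After 6 (thin lens f=42): x=6209/611 (≈10.1620) theta=-22/141 (≈-0.1560)
z_focus = -x_out/theta_out = -(6209/611)/(-22/141) = 18627/286 ≈ 65.1294
Rounded to 4 decimal places: z = 65.1294

Answer: 65.1294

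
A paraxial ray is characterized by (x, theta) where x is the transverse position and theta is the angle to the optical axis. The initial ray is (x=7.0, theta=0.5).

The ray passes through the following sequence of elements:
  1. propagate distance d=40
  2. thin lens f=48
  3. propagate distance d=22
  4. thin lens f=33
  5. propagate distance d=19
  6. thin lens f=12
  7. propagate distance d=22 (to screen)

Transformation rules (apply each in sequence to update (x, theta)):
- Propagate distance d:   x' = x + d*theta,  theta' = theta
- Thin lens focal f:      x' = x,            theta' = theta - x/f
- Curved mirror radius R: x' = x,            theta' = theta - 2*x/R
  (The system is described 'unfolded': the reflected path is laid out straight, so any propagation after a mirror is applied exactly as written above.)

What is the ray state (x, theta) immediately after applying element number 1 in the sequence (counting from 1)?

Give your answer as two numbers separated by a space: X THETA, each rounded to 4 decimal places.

Answer: 27.0000 0.5000

Derivation:
Initial: x=7.0000 theta=0.5000
After 1 (propagate distance d=40): x=27.0000 theta=0.5000
Rounded to 4 decimal places: x = 27.0000, theta = 0.5000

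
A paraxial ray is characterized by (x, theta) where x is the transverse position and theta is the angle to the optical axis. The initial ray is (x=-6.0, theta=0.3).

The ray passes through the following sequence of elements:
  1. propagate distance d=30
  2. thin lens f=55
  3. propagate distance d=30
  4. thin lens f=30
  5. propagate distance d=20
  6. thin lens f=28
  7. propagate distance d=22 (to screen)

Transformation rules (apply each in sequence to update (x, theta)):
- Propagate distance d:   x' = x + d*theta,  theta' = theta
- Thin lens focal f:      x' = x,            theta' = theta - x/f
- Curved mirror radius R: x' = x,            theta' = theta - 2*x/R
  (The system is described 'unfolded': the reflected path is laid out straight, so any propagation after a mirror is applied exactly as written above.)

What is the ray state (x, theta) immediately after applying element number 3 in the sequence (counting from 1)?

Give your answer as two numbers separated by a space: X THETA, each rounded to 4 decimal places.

Initial: x=-6.0000 theta=0.3000
After 1 (propagate distance d=30): x=3.0000 theta=0.3000
After 2 (thin lens f=55): x=3.0000 theta=27/110 (≈0.2455)
After 3 (propagate distance d=30): x=114/11 (≈10.3636) theta=27/110 (≈0.2455)
Rounded to 4 decimal places: x = 10.3636, theta = 0.2455

Answer: 10.3636 0.2455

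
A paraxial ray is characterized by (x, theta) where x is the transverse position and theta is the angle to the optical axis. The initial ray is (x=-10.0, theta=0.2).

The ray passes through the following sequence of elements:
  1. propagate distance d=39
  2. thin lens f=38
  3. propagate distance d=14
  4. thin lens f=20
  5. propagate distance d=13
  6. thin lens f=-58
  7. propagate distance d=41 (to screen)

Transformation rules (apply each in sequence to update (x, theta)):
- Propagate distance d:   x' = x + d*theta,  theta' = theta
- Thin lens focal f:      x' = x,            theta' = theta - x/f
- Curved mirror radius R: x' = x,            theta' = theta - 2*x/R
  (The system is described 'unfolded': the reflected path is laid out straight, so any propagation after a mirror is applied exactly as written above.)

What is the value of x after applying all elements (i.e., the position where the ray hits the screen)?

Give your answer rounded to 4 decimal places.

Answer: 14.2474

Derivation:
Initial: x=-10.0000 theta=0.2000
After 1 (propagate distance d=39): x=-2.2000 theta=0.2000
After 2 (thin lens f=38): x=-2.2000 theta=49/190 (≈0.2579)
After 3 (propagate distance d=14): x=134/95 (≈1.4105) theta=49/190 (≈0.2579)
After 4 (thin lens f=20): x=134/95 (≈1.4105) theta=89/475 (≈0.1874)
After 5 (propagate distance d=13): x=1827/475 (≈3.8463) theta=89/475 (≈0.1874)
After 6 (thin lens f=-58): x=1827/475 (≈3.8463) theta=241/950 (≈0.2537)
After 7 (propagate distance d=41 (to screen)): x=2707/190 (≈14.2474) theta=241/950 (≈0.2537)
Rounded to 4 decimal places: x = 14.2474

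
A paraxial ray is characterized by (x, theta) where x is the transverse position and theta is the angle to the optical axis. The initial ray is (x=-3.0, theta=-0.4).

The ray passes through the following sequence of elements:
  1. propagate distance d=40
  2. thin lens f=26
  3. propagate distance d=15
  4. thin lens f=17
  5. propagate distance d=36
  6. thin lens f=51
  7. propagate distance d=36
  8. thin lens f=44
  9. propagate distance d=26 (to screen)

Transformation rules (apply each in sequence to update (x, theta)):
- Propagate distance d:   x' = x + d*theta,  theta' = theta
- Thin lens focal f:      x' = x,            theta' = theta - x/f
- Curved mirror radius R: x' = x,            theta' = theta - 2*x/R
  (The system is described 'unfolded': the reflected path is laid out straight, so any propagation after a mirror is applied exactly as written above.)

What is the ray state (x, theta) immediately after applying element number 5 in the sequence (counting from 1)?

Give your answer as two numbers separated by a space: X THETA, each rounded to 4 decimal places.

Initial: x=-3.0000 theta=-0.4000
After 1 (propagate distance d=40): x=-19.0000 theta=-0.4000
After 2 (thin lens f=26): x=-19.0000 theta=43/130 (≈0.3308)
After 3 (propagate distance d=15): x=-365/26 (≈-14.0385) theta=43/130 (≈0.3308)
After 4 (thin lens f=17): x=-365/26 (≈-14.0385) theta=1278/1105 (≈1.1566)
After 5 (propagate distance d=36): x=60991/2210 (≈27.5977) theta=1278/1105 (≈1.1566)
Rounded to 4 decimal places: x = 27.5977, theta = 1.1566

Answer: 27.5977 1.1566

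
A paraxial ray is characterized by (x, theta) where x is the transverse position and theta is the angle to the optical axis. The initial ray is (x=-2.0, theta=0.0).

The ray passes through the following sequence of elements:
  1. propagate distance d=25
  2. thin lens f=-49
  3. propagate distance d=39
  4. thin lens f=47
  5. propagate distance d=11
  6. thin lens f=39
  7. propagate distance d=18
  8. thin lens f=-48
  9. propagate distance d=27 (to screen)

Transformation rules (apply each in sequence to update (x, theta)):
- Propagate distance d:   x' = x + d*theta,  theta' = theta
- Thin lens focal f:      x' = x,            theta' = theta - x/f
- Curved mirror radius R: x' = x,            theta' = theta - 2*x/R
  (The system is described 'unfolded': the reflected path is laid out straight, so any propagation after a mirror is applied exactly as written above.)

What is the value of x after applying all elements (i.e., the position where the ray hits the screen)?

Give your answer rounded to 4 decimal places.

Answer: 1.4858

Derivation:
Initial: x=-2.0000 theta=0.0000
After 1 (propagate distance d=25): x=-2.0000 theta=0.0000
After 2 (thin lens f=-49): x=-2.0000 theta=-2/49 (≈-0.0408)
After 3 (propagate distance d=39): x=-176/49 (≈-3.5918) theta=-2/49 (≈-0.0408)
After 4 (thin lens f=47): x=-176/49 (≈-3.5918) theta=82/2303 (≈0.0356)
After 5 (propagate distance d=11): x=-7370/2303 (≈-3.2002) theta=82/2303 (≈0.0356)
After 6 (thin lens f=39): x=-7370/2303 (≈-3.2002) theta=10568/89817 (≈0.1177)
After 7 (propagate distance d=18): x=-32402/29939 (≈-1.0823) theta=10568/89817 (≈0.1177)
After 8 (thin lens f=-48): x=-32402/29939 (≈-1.0823) theta=22781/239512 (≈0.0951)
After 9 (propagate distance d=27 (to screen)): x=355871/239512 (≈1.4858) theta=22781/239512 (≈0.0951)
Rounded to 4 decimal places: x = 1.4858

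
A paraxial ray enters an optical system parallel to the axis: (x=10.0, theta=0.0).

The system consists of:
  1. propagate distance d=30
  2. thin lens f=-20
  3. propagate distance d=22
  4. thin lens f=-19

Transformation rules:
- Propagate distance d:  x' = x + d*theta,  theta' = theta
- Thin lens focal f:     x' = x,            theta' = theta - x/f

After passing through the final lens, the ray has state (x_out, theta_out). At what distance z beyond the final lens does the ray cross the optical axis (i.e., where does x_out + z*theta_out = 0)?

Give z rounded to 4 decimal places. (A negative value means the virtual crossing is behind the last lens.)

Answer: -13.0820

Derivation:
Initial: x=10.0000 theta=0.0000
After 1 (propagate distance d=30): x=10.0000 theta=0.0000
After 2 (thin lens f=-20): x=10.0000 theta=0.5000
After 3 (propagate distance d=22): x=21.0000 theta=0.5000
After 4 (thin lens f=-19): x=21.0000 theta=61/38 (≈1.6053)
z_focus = -x_out/theta_out = -(21.0000)/(61/38) = -798/61 ≈ -13.0820
Rounded to 4 decimal places: z = -13.0820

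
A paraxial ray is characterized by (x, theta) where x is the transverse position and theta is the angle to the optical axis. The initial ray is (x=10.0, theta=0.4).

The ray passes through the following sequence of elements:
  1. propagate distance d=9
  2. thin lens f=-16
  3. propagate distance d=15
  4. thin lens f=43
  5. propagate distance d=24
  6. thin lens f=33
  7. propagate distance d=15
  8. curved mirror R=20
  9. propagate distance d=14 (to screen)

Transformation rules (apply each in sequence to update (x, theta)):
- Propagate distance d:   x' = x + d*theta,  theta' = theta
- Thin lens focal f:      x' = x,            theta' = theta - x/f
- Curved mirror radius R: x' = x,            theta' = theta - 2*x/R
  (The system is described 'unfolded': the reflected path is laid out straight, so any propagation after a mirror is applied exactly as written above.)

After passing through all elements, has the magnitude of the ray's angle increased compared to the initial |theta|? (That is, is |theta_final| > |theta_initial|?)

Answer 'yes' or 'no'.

Initial: x=10.0000 theta=0.4000
After 1 (propagate distance d=9): x=13.6000 theta=0.4000
After 2 (thin lens f=-16): x=13.6000 theta=1.2500
After 3 (propagate distance d=15): x=32.3500 theta=1.2500
After 4 (thin lens f=43): x=32.3500 theta=107/215 (≈0.4977)
After 5 (propagate distance d=24): x=38093/860 (≈44.2942) theta=107/215 (≈0.4977)
After 6 (thin lens f=33): x=38093/860 (≈44.2942) theta=-2179/2580 (≈-0.8446)
After 7 (propagate distance d=15): x=13599/430 (≈31.6256) theta=-2179/2580 (≈-0.8446)
After 8 (curved mirror R=20): x=13599/430 (≈31.6256) theta=-12923/3225 (≈-4.0071)
After 9 (propagate distance d=14 (to screen)): x=-157859/6450 (≈-24.4743) theta=-12923/3225 (≈-4.0071)
|theta_initial|=0.4000 |theta_final|=12923/3225 (≈4.0071) -> increased

Answer: yes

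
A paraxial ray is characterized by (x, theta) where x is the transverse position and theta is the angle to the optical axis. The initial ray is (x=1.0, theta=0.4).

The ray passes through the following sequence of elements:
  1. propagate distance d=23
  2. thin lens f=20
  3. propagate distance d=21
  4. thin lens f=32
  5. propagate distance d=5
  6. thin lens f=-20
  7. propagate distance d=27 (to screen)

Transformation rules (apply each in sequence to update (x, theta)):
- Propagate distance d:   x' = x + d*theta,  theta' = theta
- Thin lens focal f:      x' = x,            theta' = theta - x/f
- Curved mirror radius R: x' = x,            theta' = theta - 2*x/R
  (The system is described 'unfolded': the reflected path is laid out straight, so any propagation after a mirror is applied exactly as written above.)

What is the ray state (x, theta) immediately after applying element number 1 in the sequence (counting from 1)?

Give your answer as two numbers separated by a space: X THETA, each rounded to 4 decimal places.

Answer: 10.2000 0.4000

Derivation:
Initial: x=1.0000 theta=0.4000
After 1 (propagate distance d=23): x=10.2000 theta=0.4000
Rounded to 4 decimal places: x = 10.2000, theta = 0.4000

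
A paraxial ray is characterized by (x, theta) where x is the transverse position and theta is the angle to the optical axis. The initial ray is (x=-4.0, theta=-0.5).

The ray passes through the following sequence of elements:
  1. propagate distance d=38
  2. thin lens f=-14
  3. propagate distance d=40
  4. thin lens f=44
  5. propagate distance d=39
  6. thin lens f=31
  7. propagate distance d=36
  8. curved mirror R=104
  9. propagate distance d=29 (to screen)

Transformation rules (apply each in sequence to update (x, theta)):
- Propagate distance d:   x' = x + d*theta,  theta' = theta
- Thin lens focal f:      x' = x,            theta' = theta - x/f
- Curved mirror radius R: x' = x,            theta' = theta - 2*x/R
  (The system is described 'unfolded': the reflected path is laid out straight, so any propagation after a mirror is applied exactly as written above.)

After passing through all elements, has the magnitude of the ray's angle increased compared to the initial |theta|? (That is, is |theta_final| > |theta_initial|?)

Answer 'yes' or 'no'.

Initial: x=-4.0000 theta=-0.5000
After 1 (propagate distance d=38): x=-23.0000 theta=-0.5000
After 2 (thin lens f=-14): x=-23.0000 theta=-15/7 (≈-2.1429)
After 3 (propagate distance d=40): x=-761/7 (≈-108.7143) theta=-15/7 (≈-2.1429)
After 4 (thin lens f=44): x=-761/7 (≈-108.7143) theta=101/308 (≈0.3279)
After 5 (propagate distance d=39): x=-29545/308 (≈-95.9253) theta=101/308 (≈0.3279)
After 6 (thin lens f=31): x=-29545/308 (≈-95.9253) theta=1167/341 (≈3.4223)
After 7 (propagate distance d=36): x=260441/9548 (≈27.2770) theta=1167/341 (≈3.4223)
After 8 (curved mirror R=104): x=260441/9548 (≈27.2770) theta=1438711/496496 (≈2.8977)
After 9 (propagate distance d=29 (to screen)): x=5024141/45136 (≈111.3112) theta=1438711/496496 (≈2.8977)
|theta_initial|=0.5000 |theta_final|=1438711/496496 (≈2.8977) -> increased

Answer: yes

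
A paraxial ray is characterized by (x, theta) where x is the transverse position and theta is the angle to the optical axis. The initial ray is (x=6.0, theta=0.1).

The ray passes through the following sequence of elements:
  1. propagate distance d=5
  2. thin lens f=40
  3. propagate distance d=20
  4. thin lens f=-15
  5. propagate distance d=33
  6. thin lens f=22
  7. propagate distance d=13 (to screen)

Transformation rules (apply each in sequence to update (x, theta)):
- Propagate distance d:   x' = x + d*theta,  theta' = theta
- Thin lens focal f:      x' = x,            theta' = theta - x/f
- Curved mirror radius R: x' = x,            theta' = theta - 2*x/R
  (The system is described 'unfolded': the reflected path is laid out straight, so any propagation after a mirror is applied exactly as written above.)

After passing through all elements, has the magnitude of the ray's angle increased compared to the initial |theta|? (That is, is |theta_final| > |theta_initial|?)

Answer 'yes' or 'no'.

Initial: x=6.0000 theta=0.1000
After 1 (propagate distance d=5): x=6.5000 theta=0.1000
After 2 (thin lens f=40): x=6.5000 theta=-0.0625
After 3 (propagate distance d=20): x=5.2500 theta=-0.0625
After 4 (thin lens f=-15): x=5.2500 theta=0.2875
After 5 (propagate distance d=33): x=14.7375 theta=0.2875
After 6 (thin lens f=22): x=14.7375 theta=-673/1760 (≈-0.3824)
After 7 (propagate distance d=13 (to screen)): x=17189/1760 (≈9.7665) theta=-673/1760 (≈-0.3824)
|theta_initial|=0.1000 |theta_final|=673/1760 (≈0.3824) -> increased

Answer: yes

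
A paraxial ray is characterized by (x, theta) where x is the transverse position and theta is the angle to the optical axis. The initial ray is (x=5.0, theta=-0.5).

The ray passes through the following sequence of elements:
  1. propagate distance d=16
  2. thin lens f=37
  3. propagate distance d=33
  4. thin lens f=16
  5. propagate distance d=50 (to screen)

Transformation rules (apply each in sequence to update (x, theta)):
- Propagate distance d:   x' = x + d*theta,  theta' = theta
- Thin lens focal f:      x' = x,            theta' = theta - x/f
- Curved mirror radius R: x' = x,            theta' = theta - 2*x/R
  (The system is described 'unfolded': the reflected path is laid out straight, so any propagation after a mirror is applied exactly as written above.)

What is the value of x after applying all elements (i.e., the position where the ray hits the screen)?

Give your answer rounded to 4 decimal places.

Answer: 14.8057

Derivation:
Initial: x=5.0000 theta=-0.5000
After 1 (propagate distance d=16): x=-3.0000 theta=-0.5000
After 2 (thin lens f=37): x=-3.0000 theta=-31/74 (≈-0.4189)
After 3 (propagate distance d=33): x=-1245/74 (≈-16.8243) theta=-31/74 (≈-0.4189)
After 4 (thin lens f=16): x=-1245/74 (≈-16.8243) theta=749/1184 (≈0.6326)
After 5 (propagate distance d=50 (to screen)): x=8765/592 (≈14.8057) theta=749/1184 (≈0.6326)
Rounded to 4 decimal places: x = 14.8057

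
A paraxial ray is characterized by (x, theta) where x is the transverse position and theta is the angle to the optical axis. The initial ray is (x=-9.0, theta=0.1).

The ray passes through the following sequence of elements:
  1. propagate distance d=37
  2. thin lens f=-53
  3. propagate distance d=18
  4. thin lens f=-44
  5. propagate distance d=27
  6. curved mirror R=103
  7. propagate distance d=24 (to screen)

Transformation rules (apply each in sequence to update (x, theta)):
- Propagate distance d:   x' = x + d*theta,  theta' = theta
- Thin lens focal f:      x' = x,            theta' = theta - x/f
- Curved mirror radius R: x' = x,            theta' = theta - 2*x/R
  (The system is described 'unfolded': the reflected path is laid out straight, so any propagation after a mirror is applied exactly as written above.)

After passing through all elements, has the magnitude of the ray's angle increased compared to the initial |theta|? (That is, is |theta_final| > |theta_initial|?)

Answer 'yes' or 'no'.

Initial: x=-9.0000 theta=0.1000
After 1 (propagate distance d=37): x=-5.3000 theta=0.1000
After 2 (thin lens f=-53): x=-5.3000 theta=0.0000
After 3 (propagate distance d=18): x=-5.3000 theta=0.0000
After 4 (thin lens f=-44): x=-5.3000 theta=-53/440 (≈-0.1205)
After 5 (propagate distance d=27): x=-3763/440 (≈-8.5523) theta=-53/440 (≈-0.1205)
After 6 (curved mirror R=103): x=-3763/440 (≈-8.5523) theta=2067/45320 (≈0.0456)
After 7 (propagate distance d=24 (to screen)): x=-337981/45320 (≈-7.4577) theta=2067/45320 (≈0.0456)
|theta_initial|=0.1000 |theta_final|=2067/45320 (≈0.0456) -> not increased

Answer: no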